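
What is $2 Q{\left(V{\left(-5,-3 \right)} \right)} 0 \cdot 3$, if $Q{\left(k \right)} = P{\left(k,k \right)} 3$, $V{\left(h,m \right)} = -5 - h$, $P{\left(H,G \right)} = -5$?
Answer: $0$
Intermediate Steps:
$Q{\left(k \right)} = -15$ ($Q{\left(k \right)} = \left(-5\right) 3 = -15$)
$2 Q{\left(V{\left(-5,-3 \right)} \right)} 0 \cdot 3 = 2 \left(-15\right) 0 \cdot 3 = \left(-30\right) 0 = 0$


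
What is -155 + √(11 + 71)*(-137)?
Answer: -155 - 137*√82 ≈ -1395.6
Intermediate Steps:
-155 + √(11 + 71)*(-137) = -155 + √82*(-137) = -155 - 137*√82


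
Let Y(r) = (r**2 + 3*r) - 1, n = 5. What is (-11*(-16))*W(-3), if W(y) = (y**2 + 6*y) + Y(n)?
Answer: 5280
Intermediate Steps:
Y(r) = -1 + r**2 + 3*r
W(y) = 39 + y**2 + 6*y (W(y) = (y**2 + 6*y) + (-1 + 5**2 + 3*5) = (y**2 + 6*y) + (-1 + 25 + 15) = (y**2 + 6*y) + 39 = 39 + y**2 + 6*y)
(-11*(-16))*W(-3) = (-11*(-16))*(39 + (-3)**2 + 6*(-3)) = 176*(39 + 9 - 18) = 176*30 = 5280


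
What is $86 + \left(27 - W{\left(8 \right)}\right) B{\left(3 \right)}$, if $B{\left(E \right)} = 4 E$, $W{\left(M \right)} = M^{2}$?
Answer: $-358$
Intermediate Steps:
$86 + \left(27 - W{\left(8 \right)}\right) B{\left(3 \right)} = 86 + \left(27 - 8^{2}\right) 4 \cdot 3 = 86 + \left(27 - 64\right) 12 = 86 - 444 = -358$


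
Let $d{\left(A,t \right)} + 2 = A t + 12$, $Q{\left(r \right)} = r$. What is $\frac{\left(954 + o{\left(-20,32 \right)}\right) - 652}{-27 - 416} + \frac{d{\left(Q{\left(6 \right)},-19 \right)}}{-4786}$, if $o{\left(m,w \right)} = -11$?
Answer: $- \frac{673327}{1060099} \approx -0.63515$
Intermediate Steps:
$d{\left(A,t \right)} = 10 + A t$ ($d{\left(A,t \right)} = -2 + \left(A t + 12\right) = -2 + \left(12 + A t\right) = 10 + A t$)
$\frac{\left(954 + o{\left(-20,32 \right)}\right) - 652}{-27 - 416} + \frac{d{\left(Q{\left(6 \right)},-19 \right)}}{-4786} = \frac{\left(954 - 11\right) - 652}{-27 - 416} + \frac{10 + 6 \left(-19\right)}{-4786} = \frac{943 - 652}{-27 - 416} + \left(10 - 114\right) \left(- \frac{1}{4786}\right) = \frac{291}{-443} - - \frac{52}{2393} = 291 \left(- \frac{1}{443}\right) + \frac{52}{2393} = - \frac{291}{443} + \frac{52}{2393} = - \frac{673327}{1060099}$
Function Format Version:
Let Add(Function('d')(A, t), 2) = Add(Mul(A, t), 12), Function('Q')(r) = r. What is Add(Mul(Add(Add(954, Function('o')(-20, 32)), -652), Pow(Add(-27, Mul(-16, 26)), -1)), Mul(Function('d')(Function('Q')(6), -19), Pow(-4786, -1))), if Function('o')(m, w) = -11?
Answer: Rational(-673327, 1060099) ≈ -0.63515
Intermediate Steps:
Function('d')(A, t) = Add(10, Mul(A, t)) (Function('d')(A, t) = Add(-2, Add(Mul(A, t), 12)) = Add(-2, Add(12, Mul(A, t))) = Add(10, Mul(A, t)))
Add(Mul(Add(Add(954, Function('o')(-20, 32)), -652), Pow(Add(-27, Mul(-16, 26)), -1)), Mul(Function('d')(Function('Q')(6), -19), Pow(-4786, -1))) = Add(Mul(Add(Add(954, -11), -652), Pow(Add(-27, Mul(-16, 26)), -1)), Mul(Add(10, Mul(6, -19)), Pow(-4786, -1))) = Add(Mul(Add(943, -652), Pow(Add(-27, -416), -1)), Mul(Add(10, -114), Rational(-1, 4786))) = Add(Mul(291, Pow(-443, -1)), Mul(-104, Rational(-1, 4786))) = Add(Mul(291, Rational(-1, 443)), Rational(52, 2393)) = Add(Rational(-291, 443), Rational(52, 2393)) = Rational(-673327, 1060099)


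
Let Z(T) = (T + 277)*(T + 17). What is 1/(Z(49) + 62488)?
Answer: 1/84004 ≈ 1.1904e-5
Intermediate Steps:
Z(T) = (17 + T)*(277 + T) (Z(T) = (277 + T)*(17 + T) = (17 + T)*(277 + T))
1/(Z(49) + 62488) = 1/((4709 + 49² + 294*49) + 62488) = 1/((4709 + 2401 + 14406) + 62488) = 1/(21516 + 62488) = 1/84004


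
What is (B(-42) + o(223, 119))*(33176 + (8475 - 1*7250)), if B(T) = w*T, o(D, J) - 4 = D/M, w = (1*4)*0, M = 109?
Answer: 22670259/109 ≈ 2.0798e+5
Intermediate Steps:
w = 0 (w = 4*0 = 0)
o(D, J) = 4 + D/109
B(T) = 0 (B(T) = 0*T = 0)
(B(-42) + o(223, 119))*(33176 + (8475 - 1*7250)) = (0 + (4 + (1/109)*223))*(33176 + (8475 - 1*7250)) = (0 + (4 + 223/109))*(33176 + (8475 - 7250)) = (0 + 659/109)*(33176 + 1225) = (659/109)*34401 = 22670259/109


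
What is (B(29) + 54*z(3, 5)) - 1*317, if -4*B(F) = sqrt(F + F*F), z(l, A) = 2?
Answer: -209 - sqrt(870)/4 ≈ -216.37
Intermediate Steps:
B(F) = -sqrt(F + F**2)/4 (B(F) = -sqrt(F + F*F)/4 = -sqrt(F + F**2)/4)
(B(29) + 54*z(3, 5)) - 1*317 = (-sqrt(29)*sqrt(1 + 29)/4 + 54*2) - 1*317 = (-sqrt(870)/4 + 108) - 317 = (108 - sqrt(870)/4) - 317 = -209 - sqrt(870)/4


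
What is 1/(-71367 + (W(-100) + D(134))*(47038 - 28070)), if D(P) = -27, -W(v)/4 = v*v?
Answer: -1/759303503 ≈ -1.3170e-9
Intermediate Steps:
W(v) = -4*v² (W(v) = -4*v*v = -4*v²)
1/(-71367 + (W(-100) + D(134))*(47038 - 28070)) = 1/(-71367 + (-4*(-100)² - 27)*(47038 - 28070)) = 1/(-71367 + (-4*10000 - 27)*18968) = 1/(-71367 + (-40000 - 27)*18968) = 1/(-71367 - 40027*18968) = 1/(-71367 - 759232136) = 1/(-759303503) = -1/759303503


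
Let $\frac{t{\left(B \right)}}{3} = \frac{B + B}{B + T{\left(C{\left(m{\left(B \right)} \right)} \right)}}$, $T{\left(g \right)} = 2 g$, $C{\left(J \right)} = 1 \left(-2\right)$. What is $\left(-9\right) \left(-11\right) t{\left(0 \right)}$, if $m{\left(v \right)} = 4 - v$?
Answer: $0$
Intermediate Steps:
$C{\left(J \right)} = -2$
$t{\left(B \right)} = \frac{6 B}{-4 + B}$ ($t{\left(B \right)} = 3 \frac{B + B}{B + 2 \left(-2\right)} = 3 \frac{2 B}{B - 4} = 3 \frac{2 B}{-4 + B} = \frac{6 B}{-4 + B}$)
$\left(-9\right) \left(-11\right) t{\left(0 \right)} = \left(-9\right) \left(-11\right) 6 \cdot 0 \frac{1}{-4 + 0} = 99 \cdot 6 \cdot 0 \frac{1}{-4} = 99 \cdot 6 \cdot 0 \left(- \frac{1}{4}\right) = 99 \cdot 0 = 0$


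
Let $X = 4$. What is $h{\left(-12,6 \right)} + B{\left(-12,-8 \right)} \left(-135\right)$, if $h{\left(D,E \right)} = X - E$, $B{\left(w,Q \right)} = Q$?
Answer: $1078$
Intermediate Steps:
$h{\left(D,E \right)} = 4 - E$
$h{\left(-12,6 \right)} + B{\left(-12,-8 \right)} \left(-135\right) = \left(4 - 6\right) - -1080 = \left(4 - 6\right) + 1080 = -2 + 1080 = 1078$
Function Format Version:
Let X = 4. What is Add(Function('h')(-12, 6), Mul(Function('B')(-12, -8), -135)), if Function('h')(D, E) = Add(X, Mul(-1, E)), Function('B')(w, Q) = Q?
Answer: 1078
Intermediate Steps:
Function('h')(D, E) = Add(4, Mul(-1, E))
Add(Function('h')(-12, 6), Mul(Function('B')(-12, -8), -135)) = Add(Add(4, Mul(-1, 6)), Mul(-8, -135)) = Add(Add(4, -6), 1080) = Add(-2, 1080) = 1078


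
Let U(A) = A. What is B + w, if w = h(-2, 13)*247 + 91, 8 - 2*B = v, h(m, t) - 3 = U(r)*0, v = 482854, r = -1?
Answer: -240591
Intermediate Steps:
h(m, t) = 3 (h(m, t) = 3 - 1*0 = 3 + 0 = 3)
B = -241423 (B = 4 - ½*482854 = 4 - 241427 = -241423)
w = 832 (w = 3*247 + 91 = 741 + 91 = 832)
B + w = -241423 + 832 = -240591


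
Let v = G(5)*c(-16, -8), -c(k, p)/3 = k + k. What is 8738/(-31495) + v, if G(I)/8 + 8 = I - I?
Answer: -193514018/31495 ≈ -6144.3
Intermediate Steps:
G(I) = -64 (G(I) = -64 + 8*(I - I) = -64 + 8*0 = -64 + 0 = -64)
c(k, p) = -6*k (c(k, p) = -3*(k + k) = -6*k)
v = -6144 (v = -(-384)*(-16) = -64*96 = -6144)
8738/(-31495) + v = 8738/(-31495) - 6144 = 8738*(-1/31495) - 6144 = -8738/31495 - 6144 = -193514018/31495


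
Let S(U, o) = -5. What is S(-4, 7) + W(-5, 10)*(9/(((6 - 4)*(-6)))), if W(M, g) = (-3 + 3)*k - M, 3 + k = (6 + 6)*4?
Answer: -35/4 ≈ -8.7500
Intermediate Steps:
k = 45 (k = -3 + (6 + 6)*4 = -3 + 12*4 = -3 + 48 = 45)
W(M, g) = -M (W(M, g) = (-3 + 3)*45 - M = 0*45 - M = 0 - M = -M)
S(-4, 7) + W(-5, 10)*(9/(((6 - 4)*(-6)))) = -5 + (-1*(-5))*(9/(((6 - 4)*(-6)))) = -5 + 5*(9/((2*(-6)))) = -5 + 5*(9/(-12)) = -5 + 5*(9*(-1/12)) = -5 + 5*(-¾) = -5 - 15/4 = -35/4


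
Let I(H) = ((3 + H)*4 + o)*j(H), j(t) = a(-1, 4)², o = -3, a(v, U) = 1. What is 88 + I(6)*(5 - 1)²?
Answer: 616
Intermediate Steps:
j(t) = 1 (j(t) = 1² = 1)
I(H) = 9 + 4*H (I(H) = ((3 + H)*4 - 3)*1 = ((12 + 4*H) - 3)*1 = (9 + 4*H)*1 = 9 + 4*H)
88 + I(6)*(5 - 1)² = 88 + (9 + 4*6)*(5 - 1)² = 88 + (9 + 24)*4² = 88 + 33*16 = 88 + 528 = 616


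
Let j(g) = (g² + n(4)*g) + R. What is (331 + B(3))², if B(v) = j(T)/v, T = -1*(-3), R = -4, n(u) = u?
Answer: 1020100/9 ≈ 1.1334e+5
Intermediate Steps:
T = 3
j(g) = -4 + g² + 4*g (j(g) = (g² + 4*g) - 4 = -4 + g² + 4*g)
B(v) = 17/v (B(v) = (-4 + 3² + 4*3)/v = (-4 + 9 + 12)/v = 17/v)
(331 + B(3))² = (331 + 17/3)² = (1010/3)² = 1020100/9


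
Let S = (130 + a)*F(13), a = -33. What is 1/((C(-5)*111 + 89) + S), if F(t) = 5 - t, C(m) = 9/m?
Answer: -5/4434 ≈ -0.0011276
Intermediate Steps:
S = -776 (S = (130 - 33)*(5 - 1*13) = 97*(5 - 13) = 97*(-8) = -776)
1/((C(-5)*111 + 89) + S) = 1/(((9/(-5))*111 + 89) - 776) = 1/(((9*(-⅕))*111 + 89) - 776) = 1/((-9/5*111 + 89) - 776) = 1/((-999/5 + 89) - 776) = 1/(-554/5 - 776) = 1/(-4434/5) = -5/4434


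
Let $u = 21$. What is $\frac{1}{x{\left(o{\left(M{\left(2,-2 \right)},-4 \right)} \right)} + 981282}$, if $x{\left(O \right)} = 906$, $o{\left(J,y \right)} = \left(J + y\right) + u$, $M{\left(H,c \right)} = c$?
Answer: $\frac{1}{982188} \approx 1.0181 \cdot 10^{-6}$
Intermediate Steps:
$o{\left(J,y \right)} = 21 + J + y$ ($o{\left(J,y \right)} = \left(J + y\right) + 21 = 21 + J + y$)
$\frac{1}{x{\left(o{\left(M{\left(2,-2 \right)},-4 \right)} \right)} + 981282} = \frac{1}{906 + 981282} = \frac{1}{982188}$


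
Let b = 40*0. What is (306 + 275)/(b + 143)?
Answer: 581/143 ≈ 4.0629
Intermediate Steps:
b = 0
(306 + 275)/(b + 143) = (306 + 275)/(0 + 143) = 581/143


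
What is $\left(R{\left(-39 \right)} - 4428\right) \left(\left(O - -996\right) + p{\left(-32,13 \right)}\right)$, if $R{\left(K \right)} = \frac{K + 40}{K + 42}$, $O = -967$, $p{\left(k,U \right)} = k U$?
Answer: $1713507$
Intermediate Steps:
$p{\left(k,U \right)} = U k$
$R{\left(K \right)} = \frac{40 + K}{42 + K}$
$\left(R{\left(-39 \right)} - 4428\right) \left(\left(O - -996\right) + p{\left(-32,13 \right)}\right) = \left(\frac{40 - 39}{42 - 39} - 4428\right) \left(\left(-967 - -996\right) + 13 \left(-32\right)\right) = \left(\frac{1}{3} \cdot 1 - 4428\right) \left(\left(-967 + 996\right) - 416\right) = \left(\frac{1}{3} \cdot 1 - 4428\right) \left(29 - 416\right) = \left(\frac{1}{3} - 4428\right) \left(-387\right) = \left(- \frac{13283}{3}\right) \left(-387\right) = 1713507$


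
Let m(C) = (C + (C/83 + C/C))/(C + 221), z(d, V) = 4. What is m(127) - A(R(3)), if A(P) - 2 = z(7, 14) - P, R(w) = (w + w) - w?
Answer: -75901/28884 ≈ -2.6278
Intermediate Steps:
R(w) = w (R(w) = 2*w - w = w)
A(P) = 6 - P (A(P) = 2 + (4 - P) = 6 - P)
m(C) = (1 + 84*C/83)/(221 + C) (m(C) = (C + (C*(1/83) + 1))/(221 + C) = (C + (C/83 + 1))/(221 + C) = (C + (1 + C/83))/(221 + C) = (1 + 84*C/83)/(221 + C))
m(127) - A(R(3)) = (83 + 84*127)/(83*(221 + 127)) - (6 - 1*3) = (1/83)*(83 + 10668)/348 - (6 - 3) = (1/83)*(1/348)*10751 - 1*3 = 10751/28884 - 3 = -75901/28884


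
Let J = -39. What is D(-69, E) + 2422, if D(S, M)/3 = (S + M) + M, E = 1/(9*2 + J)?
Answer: 15503/7 ≈ 2214.7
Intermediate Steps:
E = -1/21 (E = 1/(9*2 - 39) = 1/(18 - 39) = 1/(-21) = -1/21 ≈ -0.047619)
D(S, M) = 3*S + 6*M (D(S, M) = 3*((S + M) + M) = 3*((M + S) + M) = 3*(S + 2*M) = 3*S + 6*M)
D(-69, E) + 2422 = (3*(-69) + 6*(-1/21)) + 2422 = (-207 - 2/7) + 2422 = -1451/7 + 2422 = 15503/7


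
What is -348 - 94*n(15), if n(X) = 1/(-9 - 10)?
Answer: -6518/19 ≈ -343.05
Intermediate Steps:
n(X) = -1/19 (n(X) = 1/(-19) = -1/19)
-348 - 94*n(15) = -348 - 94*(-1/19) = -348 + 94/19 = -6518/19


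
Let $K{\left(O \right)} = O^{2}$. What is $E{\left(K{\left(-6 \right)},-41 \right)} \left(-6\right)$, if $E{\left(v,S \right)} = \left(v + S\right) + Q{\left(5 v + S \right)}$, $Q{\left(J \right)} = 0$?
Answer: $30$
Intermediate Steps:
$E{\left(v,S \right)} = S + v$ ($E{\left(v,S \right)} = \left(v + S\right) + 0 = \left(S + v\right) + 0 = S + v$)
$E{\left(K{\left(-6 \right)},-41 \right)} \left(-6\right) = \left(-41 + \left(-6\right)^{2}\right) \left(-6\right) = \left(-41 + 36\right) \left(-6\right) = \left(-5\right) \left(-6\right) = 30$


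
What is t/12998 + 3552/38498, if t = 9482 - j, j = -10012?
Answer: 199162227/125099251 ≈ 1.5920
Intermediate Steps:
t = 19494 (t = 9482 - 1*(-10012) = 9482 + 10012 = 19494)
t/12998 + 3552/38498 = 19494/12998 + 3552/38498 = 19494*(1/12998) + 3552*(1/38498) = 9747/6499 + 1776/19249 = 199162227/125099251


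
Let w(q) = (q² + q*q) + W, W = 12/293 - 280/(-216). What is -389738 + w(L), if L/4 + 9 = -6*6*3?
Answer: 382190989/7911 ≈ 48311.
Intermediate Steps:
L = -468 (L = -36 + 4*(-6*6*3) = -36 + 4*(-36*3) = -36 + 4*(-108) = -36 - 432 = -468)
W = 10579/7911 (W = 12*(1/293) - 280*(-1/216) = 12/293 + 35/27 = 10579/7911 ≈ 1.3373)
w(q) = 10579/7911 + 2*q² (w(q) = (q² + q*q) + 10579/7911 = (q² + q²) + 10579/7911 = 2*q² + 10579/7911 = 10579/7911 + 2*q²)
-389738 + w(L) = -389738 + (10579/7911 + 2*(-468)²) = -389738 + (10579/7911 + 2*219024) = -389738 + (10579/7911 + 438048) = -389738 + 3465408307/7911 = 382190989/7911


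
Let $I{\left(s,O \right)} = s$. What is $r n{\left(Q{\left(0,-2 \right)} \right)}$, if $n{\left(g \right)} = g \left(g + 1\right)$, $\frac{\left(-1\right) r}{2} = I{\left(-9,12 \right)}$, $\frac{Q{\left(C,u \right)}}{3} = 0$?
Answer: $0$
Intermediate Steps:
$Q{\left(C,u \right)} = 0$ ($Q{\left(C,u \right)} = 3 \cdot 0 = 0$)
$r = 18$ ($r = \left(-2\right) \left(-9\right) = 18$)
$n{\left(g \right)} = g \left(1 + g\right)$
$r n{\left(Q{\left(0,-2 \right)} \right)} = 18 \cdot 0 \left(1 + 0\right) = 18 \cdot 0 \cdot 1 = 18 \cdot 0 = 0$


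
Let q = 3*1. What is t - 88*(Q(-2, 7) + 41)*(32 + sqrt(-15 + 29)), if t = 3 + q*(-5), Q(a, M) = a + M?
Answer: -129548 - 4048*sqrt(14) ≈ -1.4469e+5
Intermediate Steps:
q = 3
Q(a, M) = M + a
t = -12 (t = 3 + 3*(-5) = 3 - 15 = -12)
t - 88*(Q(-2, 7) + 41)*(32 + sqrt(-15 + 29)) = -12 - 88*((7 - 2) + 41)*(32 + sqrt(-15 + 29)) = -12 - 88*(5 + 41)*(32 + sqrt(14)) = -12 - 4048*(32 + sqrt(14)) = -12 - 88*(1472 + 46*sqrt(14)) = -12 + (-129536 - 4048*sqrt(14)) = -129548 - 4048*sqrt(14)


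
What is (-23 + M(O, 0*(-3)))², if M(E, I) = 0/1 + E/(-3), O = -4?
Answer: 4225/9 ≈ 469.44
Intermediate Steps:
M(E, I) = -E/3 (M(E, I) = 0*1 + E*(-⅓) = 0 - E/3 = -E/3)
(-23 + M(O, 0*(-3)))² = (-23 - ⅓*(-4))² = (-23 + 4/3)² = (-65/3)² = 4225/9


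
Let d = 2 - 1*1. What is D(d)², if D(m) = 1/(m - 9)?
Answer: 1/64 ≈ 0.015625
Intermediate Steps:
d = 1 (d = 2 - 1 = 1)
D(m) = 1/(-9 + m)
D(d)² = (1/(-9 + 1))² = (1/(-8))² = (-⅛)² = 1/64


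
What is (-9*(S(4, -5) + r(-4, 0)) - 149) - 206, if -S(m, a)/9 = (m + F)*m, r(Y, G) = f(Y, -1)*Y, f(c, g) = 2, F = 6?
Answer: 2957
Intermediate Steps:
r(Y, G) = 2*Y
S(m, a) = -9*m*(6 + m) (S(m, a) = -9*(m + 6)*m = -9*(6 + m)*m = -9*m*(6 + m))
(-9*(S(4, -5) + r(-4, 0)) - 149) - 206 = (-9*(-9*4*(6 + 4) + 2*(-4)) - 149) - 206 = (-9*(-9*4*10 - 8) - 149) - 206 = (-9*(-360 - 8) - 149) - 206 = (-9*(-368) - 149) - 206 = (3312 - 149) - 206 = 3163 - 206 = 2957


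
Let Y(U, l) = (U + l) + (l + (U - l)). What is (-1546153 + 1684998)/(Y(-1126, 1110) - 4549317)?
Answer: -138845/4550459 ≈ -0.030512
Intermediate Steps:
Y(U, l) = l + 2*U (Y(U, l) = (U + l) + U = l + 2*U)
(-1546153 + 1684998)/(Y(-1126, 1110) - 4549317) = (-1546153 + 1684998)/((1110 + 2*(-1126)) - 4549317) = 138845/((1110 - 2252) - 4549317) = 138845/(-1142 - 4549317) = 138845/(-4550459) = 138845*(-1/4550459) = -138845/4550459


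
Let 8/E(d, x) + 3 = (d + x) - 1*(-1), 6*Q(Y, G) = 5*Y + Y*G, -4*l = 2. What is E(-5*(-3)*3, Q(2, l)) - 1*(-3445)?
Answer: 306621/89 ≈ 3445.2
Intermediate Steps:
l = -1/2 (l = -1/4*2 = -1/2 ≈ -0.50000)
Q(Y, G) = 5*Y/6 + G*Y/6 (Q(Y, G) = (5*Y + Y*G)/6 = (5*Y + G*Y)/6 = 5*Y/6 + G*Y/6)
E(d, x) = 8/(-2 + d + x) (E(d, x) = 8/(-3 + ((d + x) - 1*(-1))) = 8/(-3 + ((d + x) + 1)) = 8/(-3 + (1 + d + x)) = 8/(-2 + d + x))
E(-5*(-3)*3, Q(2, l)) - 1*(-3445) = 8/(-2 - 5*(-3)*3 + (1/6)*2*(5 - 1/2)) - 1*(-3445) = 8/(-2 + 15*3 + (1/6)*2*(9/2)) + 3445 = 8/(-2 + 45 + 3/2) + 3445 = 8/(89/2) + 3445 = 8*(2/89) + 3445 = 16/89 + 3445 = 306621/89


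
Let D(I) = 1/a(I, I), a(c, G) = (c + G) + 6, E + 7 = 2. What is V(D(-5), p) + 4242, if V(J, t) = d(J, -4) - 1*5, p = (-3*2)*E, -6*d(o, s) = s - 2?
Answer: 4238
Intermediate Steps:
E = -5 (E = -7 + 2 = -5)
a(c, G) = 6 + G + c (a(c, G) = (G + c) + 6 = 6 + G + c)
D(I) = 1/(6 + 2*I) (D(I) = 1/(6 + I + I) = 1/(6 + 2*I))
d(o, s) = 1/3 - s/6 (d(o, s) = -(s - 2)/6 = -(-2 + s)/6 = 1/3 - s/6)
p = 30 (p = -3*2*(-5) = -6*(-5) = 30)
V(J, t) = -4 (V(J, t) = (1/3 - 1/6*(-4)) - 1*5 = (1/3 + 2/3) - 5 = 1 - 5 = -4)
V(D(-5), p) + 4242 = -4 + 4242 = 4238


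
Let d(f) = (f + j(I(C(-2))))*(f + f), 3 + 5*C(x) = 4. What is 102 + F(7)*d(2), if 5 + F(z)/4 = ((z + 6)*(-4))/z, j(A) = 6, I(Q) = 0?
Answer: -10422/7 ≈ -1488.9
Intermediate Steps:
C(x) = 1/5 (C(x) = -3/5 + (1/5)*4 = -3/5 + 4/5 = 1/5)
F(z) = -20 + 4*(-24 - 4*z)/z (F(z) = -20 + 4*(((z + 6)*(-4))/z) = -20 + 4*(((6 + z)*(-4))/z) = -20 + 4*((-24 - 4*z)/z) = -20 + 4*(-24 - 4*z)/z)
d(f) = 2*f*(6 + f) (d(f) = (f + 6)*(f + f) = (6 + f)*(2*f) = 2*f*(6 + f))
102 + F(7)*d(2) = 102 + (-36 - 96/7)*(2*2*(6 + 2)) = 102 + (-36 - 96*1/7)*(2*2*8) = 102 + (-36 - 96/7)*32 = 102 - 348/7*32 = 102 - 11136/7 = -10422/7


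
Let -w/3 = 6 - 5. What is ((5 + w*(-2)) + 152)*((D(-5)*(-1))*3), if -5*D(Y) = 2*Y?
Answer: -978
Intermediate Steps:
D(Y) = -2*Y/5
w = -3 (w = -3*(6 - 5) = -3*1 = -3)
((5 + w*(-2)) + 152)*((D(-5)*(-1))*3) = ((5 - 3*(-2)) + 152)*((-⅖*(-5)*(-1))*3) = ((5 + 6) + 152)*((2*(-1))*3) = (11 + 152)*(-2*3) = 163*(-6) = -978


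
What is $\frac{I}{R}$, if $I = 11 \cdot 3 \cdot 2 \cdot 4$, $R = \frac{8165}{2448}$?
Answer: $\frac{646272}{8165} \approx 79.151$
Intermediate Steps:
$R = \frac{8165}{2448}$ ($R = 8165 \cdot \frac{1}{2448} = \frac{8165}{2448} \approx 3.3354$)
$I = 264$ ($I = 11 \cdot 6 \cdot 4 = 66 \cdot 4 = 264$)
$\frac{I}{R} = \frac{264}{\frac{8165}{2448}} = 264 \cdot \frac{2448}{8165} = \frac{646272}{8165}$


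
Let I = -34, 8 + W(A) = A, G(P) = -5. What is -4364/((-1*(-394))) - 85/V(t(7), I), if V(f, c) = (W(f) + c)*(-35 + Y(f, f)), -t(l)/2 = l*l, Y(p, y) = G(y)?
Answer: -2447189/220640 ≈ -11.091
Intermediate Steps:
W(A) = -8 + A
Y(p, y) = -5
t(l) = -2*l² (t(l) = -2*l*l = -2*l²)
V(f, c) = 320 - 40*c - 40*f (V(f, c) = ((-8 + f) + c)*(-35 - 5) = (-8 + c + f)*(-40) = 320 - 40*c - 40*f)
-4364/((-1*(-394))) - 85/V(t(7), I) = -4364/((-1*(-394))) - 85/(320 - 40*(-34) - (-80)*7²) = -4364/394 - 85/(320 + 1360 - (-80)*49) = -4364*1/394 - 85/(320 + 1360 - 40*(-98)) = -2182/197 - 85/(320 + 1360 + 3920) = -2182/197 - 85/5600 = -2182/197 - 85*1/5600 = -2182/197 - 17/1120 = -2447189/220640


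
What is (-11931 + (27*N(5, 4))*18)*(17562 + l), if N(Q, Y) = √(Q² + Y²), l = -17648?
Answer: 1026066 - 41796*√41 ≈ 7.5844e+5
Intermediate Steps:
(-11931 + (27*N(5, 4))*18)*(17562 + l) = (-11931 + (27*√(5² + 4²))*18)*(17562 - 17648) = (-11931 + (27*√(25 + 16))*18)*(-86) = (-11931 + (27*√41)*18)*(-86) = (-11931 + 486*√41)*(-86) = 1026066 - 41796*√41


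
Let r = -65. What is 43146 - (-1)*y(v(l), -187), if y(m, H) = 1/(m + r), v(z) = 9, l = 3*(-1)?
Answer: 2416175/56 ≈ 43146.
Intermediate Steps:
l = -3
y(m, H) = 1/(-65 + m) (y(m, H) = 1/(m - 65) = 1/(-65 + m))
43146 - (-1)*y(v(l), -187) = 43146 - (-1)/(-65 + 9) = 43146 - (-1)/(-56) = 43146 - (-1)*(-1)/56 = 43146 - 1*1/56 = 43146 - 1/56 = 2416175/56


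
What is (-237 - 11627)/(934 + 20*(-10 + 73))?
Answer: -5932/1097 ≈ -5.4075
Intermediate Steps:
(-237 - 11627)/(934 + 20*(-10 + 73)) = -11864/(934 + 20*63) = -11864/(934 + 1260) = -11864/2194 = -11864*1/2194 = -5932/1097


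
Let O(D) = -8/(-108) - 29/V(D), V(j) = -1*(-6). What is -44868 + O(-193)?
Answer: -2423129/54 ≈ -44873.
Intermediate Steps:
V(j) = 6
O(D) = -257/54 (O(D) = -8/(-108) - 29/6 = -8*(-1/108) - 29*⅙ = 2/27 - 29/6 = -257/54)
-44868 + O(-193) = -44868 - 257/54 = -2423129/54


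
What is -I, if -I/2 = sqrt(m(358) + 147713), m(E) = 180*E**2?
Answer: 2*sqrt(23217233) ≈ 9636.9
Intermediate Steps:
I = -2*sqrt(23217233) (I = -2*sqrt(180*358**2 + 147713) = -2*sqrt(180*128164 + 147713) = -2*sqrt(23069520 + 147713) = -2*sqrt(23217233) ≈ -9636.9)
-I = -(-2)*sqrt(23217233) = 2*sqrt(23217233)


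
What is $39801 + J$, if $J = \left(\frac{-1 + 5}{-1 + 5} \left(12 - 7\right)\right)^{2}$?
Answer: $39826$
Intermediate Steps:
$J = 25$ ($J = \left(\frac{4}{4} \cdot 5\right)^{2} = \left(4 \cdot \frac{1}{4} \cdot 5\right)^{2} = \left(1 \cdot 5\right)^{2} = 5^{2} = 25$)
$39801 + J = 39801 + 25 = 39826$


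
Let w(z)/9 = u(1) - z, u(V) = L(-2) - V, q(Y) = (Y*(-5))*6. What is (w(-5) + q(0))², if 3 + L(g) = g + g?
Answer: 729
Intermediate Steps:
L(g) = -3 + 2*g (L(g) = -3 + (g + g) = -3 + 2*g)
q(Y) = -30*Y (q(Y) = -5*Y*6 = -30*Y)
u(V) = -7 - V (u(V) = (-3 + 2*(-2)) - V = (-3 - 4) - V = -7 - V)
w(z) = -72 - 9*z (w(z) = 9*((-7 - 1*1) - z) = 9*((-7 - 1) - z) = 9*(-8 - z) = -72 - 9*z)
(w(-5) + q(0))² = ((-72 - 9*(-5)) - 30*0)² = ((-72 + 45) + 0)² = (-27 + 0)² = (-27)² = 729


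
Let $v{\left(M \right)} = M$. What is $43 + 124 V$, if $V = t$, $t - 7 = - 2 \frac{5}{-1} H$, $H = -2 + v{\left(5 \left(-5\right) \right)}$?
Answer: $-32569$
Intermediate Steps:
$H = -27$ ($H = -2 + 5 \left(-5\right) = -2 - 25 = -27$)
$t = -263$ ($t = 7 + - 2 \frac{5}{-1} \left(-27\right) = 7 + - 2 \cdot 5 \left(-1\right) \left(-27\right) = 7 + \left(-2\right) \left(-5\right) \left(-27\right) = 7 + 10 \left(-27\right) = 7 - 270 = -263$)
$V = -263$
$43 + 124 V = 43 + 124 \left(-263\right) = 43 - 32612 = -32569$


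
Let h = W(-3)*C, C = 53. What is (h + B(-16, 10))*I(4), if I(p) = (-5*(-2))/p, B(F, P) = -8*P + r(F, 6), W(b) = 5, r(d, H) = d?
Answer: 845/2 ≈ 422.50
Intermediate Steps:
h = 265 (h = 5*53 = 265)
B(F, P) = F - 8*P (B(F, P) = -8*P + F = F - 8*P)
I(p) = 10/p
(h + B(-16, 10))*I(4) = (265 + (-16 - 8*10))*(10/4) = (265 + (-16 - 80))*(10*(1/4)) = (265 - 96)*(5/2) = 169*(5/2) = 845/2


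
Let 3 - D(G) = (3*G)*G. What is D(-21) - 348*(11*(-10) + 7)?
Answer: 34524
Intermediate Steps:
D(G) = 3 - 3*G² (D(G) = 3 - 3*G*G = 3 - 3*G²)
D(-21) - 348*(11*(-10) + 7) = (3 - 3*(-21)²) - 348*(11*(-10) + 7) = (3 - 3*441) - 348*(-110 + 7) = (3 - 1323) - 348*(-103) = -1320 + 35844 = 34524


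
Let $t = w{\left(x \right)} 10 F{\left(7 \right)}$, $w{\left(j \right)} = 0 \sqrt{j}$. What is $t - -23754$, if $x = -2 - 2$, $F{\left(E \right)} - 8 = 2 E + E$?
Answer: $23754$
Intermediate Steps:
$F{\left(E \right)} = 8 + 3 E$ ($F{\left(E \right)} = 8 + \left(2 E + E\right) = 8 + 3 E$)
$x = -4$
$w{\left(j \right)} = 0$
$t = 0$ ($t = 0 \cdot 10 \left(8 + 3 \cdot 7\right) = 0 \left(8 + 21\right) = 0 \cdot 29 = 0$)
$t - -23754 = 0 - -23754 = 0 + 23754 = 23754$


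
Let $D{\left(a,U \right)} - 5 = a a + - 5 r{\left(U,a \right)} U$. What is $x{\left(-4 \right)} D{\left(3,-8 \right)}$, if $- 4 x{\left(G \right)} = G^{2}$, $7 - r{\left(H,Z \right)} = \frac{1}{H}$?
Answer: $-1196$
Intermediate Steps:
$r{\left(H,Z \right)} = 7 - \frac{1}{H}$
$D{\left(a,U \right)} = 5 + a^{2} + U \left(-35 + \frac{5}{U}\right)$ ($D{\left(a,U \right)} = 5 + \left(a a + - 5 \left(7 - \frac{1}{U}\right) U\right) = 5 + \left(a^{2} + \left(-35 + \frac{5}{U}\right) U\right) = 5 + \left(a^{2} + U \left(-35 + \frac{5}{U}\right)\right) = 5 + a^{2} + U \left(-35 + \frac{5}{U}\right)$)
$x{\left(G \right)} = - \frac{G^{2}}{4}$
$x{\left(-4 \right)} D{\left(3,-8 \right)} = - \frac{\left(-4\right)^{2}}{4} \left(10 + 3^{2} - -280\right) = \left(- \frac{1}{4}\right) 16 \left(10 + 9 + 280\right) = \left(-4\right) 299 = -1196$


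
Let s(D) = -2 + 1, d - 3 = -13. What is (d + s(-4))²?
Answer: 121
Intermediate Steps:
d = -10 (d = 3 - 13 = -10)
s(D) = -1
(d + s(-4))² = (-10 - 1)² = (-11)² = 121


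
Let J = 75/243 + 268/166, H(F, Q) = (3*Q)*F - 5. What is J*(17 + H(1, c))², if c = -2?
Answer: 51716/747 ≈ 69.232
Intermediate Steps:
H(F, Q) = -5 + 3*F*Q (H(F, Q) = 3*F*Q - 5 = -5 + 3*F*Q)
J = 12929/6723 (J = 75*(1/243) + 268*(1/166) = 25/81 + 134/83 = 12929/6723 ≈ 1.9231)
J*(17 + H(1, c))² = 12929*(17 + (-5 + 3*1*(-2)))²/6723 = 12929*(17 + (-5 - 6))²/6723 = 12929*(17 - 11)²/6723 = (12929/6723)*6² = (12929/6723)*36 = 51716/747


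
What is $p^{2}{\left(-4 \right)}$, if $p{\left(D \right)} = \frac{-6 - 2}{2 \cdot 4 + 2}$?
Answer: $\frac{16}{25} \approx 0.64$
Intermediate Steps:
$p{\left(D \right)} = - \frac{4}{5}$ ($p{\left(D \right)} = - \frac{8}{8 + 2} = - \frac{8}{10} = \left(-8\right) \frac{1}{10} = - \frac{4}{5}$)
$p^{2}{\left(-4 \right)} = \left(- \frac{4}{5}\right)^{2} = \frac{16}{25}$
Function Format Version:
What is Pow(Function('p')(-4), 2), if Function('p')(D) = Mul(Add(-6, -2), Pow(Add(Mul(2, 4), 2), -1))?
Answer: Rational(16, 25) ≈ 0.64000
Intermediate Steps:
Function('p')(D) = Rational(-4, 5) (Function('p')(D) = Mul(-8, Pow(Add(8, 2), -1)) = Mul(-8, Pow(10, -1)) = Mul(-8, Rational(1, 10)) = Rational(-4, 5))
Pow(Function('p')(-4), 2) = Pow(Rational(-4, 5), 2) = Rational(16, 25)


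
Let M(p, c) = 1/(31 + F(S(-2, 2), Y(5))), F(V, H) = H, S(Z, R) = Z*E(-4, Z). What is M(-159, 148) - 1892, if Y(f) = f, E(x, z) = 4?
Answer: -68111/36 ≈ -1892.0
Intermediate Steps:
S(Z, R) = 4*Z (S(Z, R) = Z*4 = 4*Z)
M(p, c) = 1/36 (M(p, c) = 1/(31 + 5) = 1/36)
M(-159, 148) - 1892 = 1/36 - 1892 = -68111/36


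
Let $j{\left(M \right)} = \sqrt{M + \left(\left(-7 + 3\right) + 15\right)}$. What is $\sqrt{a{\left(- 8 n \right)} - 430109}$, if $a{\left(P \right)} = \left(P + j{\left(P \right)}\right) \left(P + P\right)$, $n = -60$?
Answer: $\sqrt{30691 + 960 \sqrt{491}} \approx 227.95$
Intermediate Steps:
$j{\left(M \right)} = \sqrt{11 + M}$ ($j{\left(M \right)} = \sqrt{M + \left(-4 + 15\right)} = \sqrt{M + 11} = \sqrt{11 + M}$)
$a{\left(P \right)} = 2 P \left(P + \sqrt{11 + P}\right)$ ($a{\left(P \right)} = \left(P + \sqrt{11 + P}\right) \left(P + P\right) = \left(P + \sqrt{11 + P}\right) 2 P = 2 P \left(P + \sqrt{11 + P}\right)$)
$\sqrt{a{\left(- 8 n \right)} - 430109} = \sqrt{2 \left(\left(-8\right) \left(-60\right)\right) \left(\left(-8\right) \left(-60\right) + \sqrt{11 - -480}\right) - 430109} = \sqrt{2 \cdot 480 \left(480 + \sqrt{11 + 480}\right) - 430109} = \sqrt{2 \cdot 480 \left(480 + \sqrt{491}\right) - 430109} = \sqrt{\left(460800 + 960 \sqrt{491}\right) - 430109} = \sqrt{30691 + 960 \sqrt{491}}$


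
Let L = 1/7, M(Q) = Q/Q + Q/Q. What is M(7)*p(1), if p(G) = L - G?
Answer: -12/7 ≈ -1.7143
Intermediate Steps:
M(Q) = 2 (M(Q) = 1 + 1 = 2)
L = ⅐ ≈ 0.14286
p(G) = ⅐ - G
M(7)*p(1) = 2*(⅐ - 1*1) = 2*(⅐ - 1) = 2*(-6/7) = -12/7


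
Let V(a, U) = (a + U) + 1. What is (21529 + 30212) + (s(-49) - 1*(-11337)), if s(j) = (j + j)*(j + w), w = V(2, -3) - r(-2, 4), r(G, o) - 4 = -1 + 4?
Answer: 68566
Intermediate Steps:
V(a, U) = 1 + U + a (V(a, U) = (U + a) + 1 = 1 + U + a)
r(G, o) = 7 (r(G, o) = 4 + (-1 + 4) = 4 + 3 = 7)
w = -7 (w = (1 - 3 + 2) - 1*7 = 0 - 7 = -7)
s(j) = 2*j*(-7 + j) (s(j) = (j + j)*(j - 7) = (2*j)*(-7 + j) = 2*j*(-7 + j))
(21529 + 30212) + (s(-49) - 1*(-11337)) = (21529 + 30212) + (2*(-49)*(-7 - 49) - 1*(-11337)) = 51741 + (2*(-49)*(-56) + 11337) = 51741 + (5488 + 11337) = 51741 + 16825 = 68566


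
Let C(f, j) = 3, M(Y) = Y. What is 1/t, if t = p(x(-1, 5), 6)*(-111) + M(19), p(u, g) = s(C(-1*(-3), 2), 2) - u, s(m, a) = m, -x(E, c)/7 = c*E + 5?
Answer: -1/314 ≈ -0.0031847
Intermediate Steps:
x(E, c) = -35 - 7*E*c (x(E, c) = -7*(c*E + 5) = -7*(E*c + 5) = -7*(5 + E*c) = -35 - 7*E*c)
p(u, g) = 3 - u
t = -314 (t = (3 - (-35 - 7*(-1)*5))*(-111) + 19 = (3 - (-35 + 35))*(-111) + 19 = (3 - 1*0)*(-111) + 19 = (3 + 0)*(-111) + 19 = 3*(-111) + 19 = -333 + 19 = -314)
1/t = 1/(-314) = -1/314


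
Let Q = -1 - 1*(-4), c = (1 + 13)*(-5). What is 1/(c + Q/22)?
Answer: -22/1537 ≈ -0.014314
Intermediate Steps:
c = -70 (c = 14*(-5) = -70)
Q = 3 (Q = -1 + 4 = 3)
1/(c + Q/22) = 1/(-70 + 3/22) = 1/(-1537/22) = -22/1537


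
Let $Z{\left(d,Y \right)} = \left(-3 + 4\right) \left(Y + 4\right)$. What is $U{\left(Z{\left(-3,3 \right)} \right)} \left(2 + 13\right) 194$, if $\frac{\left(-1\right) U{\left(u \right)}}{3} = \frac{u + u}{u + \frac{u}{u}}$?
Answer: $- \frac{30555}{2} \approx -15278.0$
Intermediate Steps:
$Z{\left(d,Y \right)} = 4 + Y$ ($Z{\left(d,Y \right)} = 1 \left(4 + Y\right) = 4 + Y$)
$U{\left(u \right)} = - \frac{6 u}{1 + u}$ ($U{\left(u \right)} = - 3 \frac{u + u}{u + \frac{u}{u}} = - 3 \frac{2 u}{u + 1} = - 3 \frac{2 u}{1 + u} = - \frac{6 u}{1 + u}$)
$U{\left(Z{\left(-3,3 \right)} \right)} \left(2 + 13\right) 194 = - \frac{6 \left(4 + 3\right)}{1 + \left(4 + 3\right)} \left(2 + 13\right) 194 = \left(-6\right) 7 \frac{1}{1 + 7} \cdot 15 \cdot 194 = \left(-6\right) 7 \cdot \frac{1}{8} \cdot 15 \cdot 194 = \left(- \frac{21}{4}\right) 15 \cdot 194 = \left(- \frac{315}{4}\right) 194 = - \frac{30555}{2}$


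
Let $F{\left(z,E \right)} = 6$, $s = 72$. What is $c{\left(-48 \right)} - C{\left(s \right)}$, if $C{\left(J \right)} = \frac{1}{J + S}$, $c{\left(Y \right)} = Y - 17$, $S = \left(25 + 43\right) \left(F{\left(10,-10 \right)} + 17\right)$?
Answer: $- \frac{106341}{1636} \approx -65.001$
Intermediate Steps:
$S = 1564$ ($S = \left(25 + 43\right) \left(6 + 17\right) = 68 \cdot 23 = 1564$)
$c{\left(Y \right)} = -17 + Y$ ($c{\left(Y \right)} = Y - 17 = -17 + Y$)
$C{\left(J \right)} = \frac{1}{1564 + J}$ ($C{\left(J \right)} = \frac{1}{J + 1564} = \frac{1}{1564 + J}$)
$c{\left(-48 \right)} - C{\left(s \right)} = \left(-17 - 48\right) - \frac{1}{1564 + 72} = -65 - \frac{1}{1636} = - \frac{106341}{1636}$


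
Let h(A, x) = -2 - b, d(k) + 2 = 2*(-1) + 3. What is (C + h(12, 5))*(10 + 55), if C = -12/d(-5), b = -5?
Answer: 975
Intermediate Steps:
d(k) = -1 (d(k) = -2 + (2*(-1) + 3) = -2 + (-2 + 3) = -2 + 1 = -1)
h(A, x) = 3 (h(A, x) = -2 - 1*(-5) = -2 + 5 = 3)
C = 12 (C = -12/(-1) = -12*(-1) = 12)
(C + h(12, 5))*(10 + 55) = (12 + 3)*(10 + 55) = 15*65 = 975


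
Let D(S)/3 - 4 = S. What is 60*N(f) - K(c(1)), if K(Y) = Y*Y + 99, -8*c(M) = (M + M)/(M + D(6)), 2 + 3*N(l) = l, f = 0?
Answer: -2137265/15376 ≈ -139.00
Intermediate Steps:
D(S) = 12 + 3*S
N(l) = -⅔ + l/3
c(M) = -M/(4*(30 + M)) (c(M) = -(M + M)/(8*(M + (12 + 3*6))) = -2*M/(8*(M + (12 + 18))) = -2*M/(8*(M + 30)) = -2*M/(8*(30 + M)) = -M/(4*(30 + M)))
K(Y) = 99 + Y² (K(Y) = Y² + 99 = 99 + Y²)
60*N(f) - K(c(1)) = 60*(-⅔ + (⅓)*0) - (99 + (-1*1/(120 + 4*1))²) = 60*(-⅔ + 0) - (99 + (-1*1/(120 + 4))²) = 60*(-⅔) - (99 + (-1*1/124)²) = -40 - (99 + (-1*1*1/124)²) = -40 - (99 + (-1/124)²) = -40 - (99 + 1/15376) = -40 - 1*1522225/15376 = -40 - 1522225/15376 = -2137265/15376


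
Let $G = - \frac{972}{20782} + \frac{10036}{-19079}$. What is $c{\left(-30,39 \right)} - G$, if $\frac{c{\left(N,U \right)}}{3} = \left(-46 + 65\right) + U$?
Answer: $\frac{34609037156}{198249889} \approx 174.57$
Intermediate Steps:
$c{\left(N,U \right)} = 57 + 3 U$ ($c{\left(N,U \right)} = 3 \left(\left(-46 + 65\right) + U\right) = 3 \left(19 + U\right) = 57 + 3 U$)
$G = - \frac{113556470}{198249889}$ ($G = \left(-972\right) \frac{1}{20782} + 10036 \left(- \frac{1}{19079}\right) = - \frac{486}{10391} - \frac{10036}{19079} = - \frac{113556470}{198249889} \approx -0.57279$)
$c{\left(-30,39 \right)} - G = \left(57 + 3 \cdot 39\right) - - \frac{113556470}{198249889} = \left(57 + 117\right) + \frac{113556470}{198249889} = 174 + \frac{113556470}{198249889} = \frac{34609037156}{198249889}$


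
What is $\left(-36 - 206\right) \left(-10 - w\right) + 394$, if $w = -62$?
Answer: $-12190$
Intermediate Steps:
$\left(-36 - 206\right) \left(-10 - w\right) + 394 = \left(-36 - 206\right) \left(-10 - -62\right) + 394 = - 242 \left(-10 + 62\right) + 394 = \left(-242\right) 52 + 394 = -12584 + 394 = -12190$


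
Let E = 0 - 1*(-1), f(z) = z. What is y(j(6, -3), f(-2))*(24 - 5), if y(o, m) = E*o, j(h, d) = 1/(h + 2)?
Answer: 19/8 ≈ 2.3750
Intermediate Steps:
j(h, d) = 1/(2 + h)
E = 1 (E = 0 + 1 = 1)
y(o, m) = o (y(o, m) = 1*o = o)
y(j(6, -3), f(-2))*(24 - 5) = (24 - 5)/(2 + 6) = 19/8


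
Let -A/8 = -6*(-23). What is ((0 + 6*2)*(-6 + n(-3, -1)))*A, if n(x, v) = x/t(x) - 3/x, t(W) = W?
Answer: 52992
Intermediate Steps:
A = -1104 (A = -(-48)*(-23) = -8*138 = -1104)
n(x, v) = 1 - 3/x (n(x, v) = x/x - 3/x = 1 - 3/x)
((0 + 6*2)*(-6 + n(-3, -1)))*A = ((0 + 6*2)*(-6 + (-3 - 3)/(-3)))*(-1104) = ((0 + 12)*(-6 - ⅓*(-6)))*(-1104) = (12*(-6 + 2))*(-1104) = (12*(-4))*(-1104) = -48*(-1104) = 52992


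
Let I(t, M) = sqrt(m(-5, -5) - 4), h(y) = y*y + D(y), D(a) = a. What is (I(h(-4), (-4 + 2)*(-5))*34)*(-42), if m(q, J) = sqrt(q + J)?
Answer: -1428*sqrt(-4 + I*sqrt(10)) ≈ -1058.6 - 3045.9*I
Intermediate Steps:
m(q, J) = sqrt(J + q)
h(y) = y + y**2 (h(y) = y*y + y = y**2 + y = y + y**2)
I(t, M) = sqrt(-4 + I*sqrt(10)) (I(t, M) = sqrt(sqrt(-5 - 5) - 4) = sqrt(sqrt(-10) - 4) = sqrt(I*sqrt(10) - 4) = sqrt(-4 + I*sqrt(10)))
(I(h(-4), (-4 + 2)*(-5))*34)*(-42) = (sqrt(-4 + I*sqrt(10))*34)*(-42) = (34*sqrt(-4 + I*sqrt(10)))*(-42) = -1428*sqrt(-4 + I*sqrt(10))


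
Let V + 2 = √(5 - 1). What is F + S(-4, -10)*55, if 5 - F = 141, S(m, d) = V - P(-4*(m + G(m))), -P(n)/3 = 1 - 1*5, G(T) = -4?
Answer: -796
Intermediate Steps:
P(n) = 12 (P(n) = -3*(1 - 1*5) = -3*(1 - 5) = -3*(-4) = 12)
V = 0 (V = -2 + √(5 - 1) = -2 + √4 = -2 + 2 = 0)
S(m, d) = -12 (S(m, d) = 0 - 1*12 = 0 - 12 = -12)
F = -136 (F = 5 - 1*141 = 5 - 141 = -136)
F + S(-4, -10)*55 = -136 - 12*55 = -136 - 660 = -796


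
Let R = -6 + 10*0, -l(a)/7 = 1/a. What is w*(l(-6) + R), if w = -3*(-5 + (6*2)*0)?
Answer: -145/2 ≈ -72.500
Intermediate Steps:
l(a) = -7/a
R = -6 (R = -6 + 0 = -6)
w = 15 (w = -3*(-5 + 12*0) = -3*(-5 + 0) = -3*(-5) = 15)
w*(l(-6) + R) = 15*(-7/(-6) - 6) = 15*(-7*(-⅙) - 6) = 15*(7/6 - 6) = 15*(-29/6) = -145/2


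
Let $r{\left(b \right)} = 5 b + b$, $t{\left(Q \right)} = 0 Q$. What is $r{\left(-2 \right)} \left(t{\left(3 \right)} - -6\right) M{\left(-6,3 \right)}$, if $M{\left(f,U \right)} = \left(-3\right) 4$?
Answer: $864$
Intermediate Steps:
$M{\left(f,U \right)} = -12$
$t{\left(Q \right)} = 0$
$r{\left(b \right)} = 6 b$
$r{\left(-2 \right)} \left(t{\left(3 \right)} - -6\right) M{\left(-6,3 \right)} = 6 \left(-2\right) \left(0 - -6\right) \left(-12\right) = - 12 \left(0 + 6\right) \left(-12\right) = \left(-12\right) 6 \left(-12\right) = \left(-72\right) \left(-12\right) = 864$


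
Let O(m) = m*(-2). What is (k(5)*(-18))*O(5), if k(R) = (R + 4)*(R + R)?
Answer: 16200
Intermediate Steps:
O(m) = -2*m
k(R) = 2*R*(4 + R) (k(R) = (4 + R)*(2*R) = 2*R*(4 + R))
(k(5)*(-18))*O(5) = ((2*5*(4 + 5))*(-18))*(-2*5) = ((2*5*9)*(-18))*(-10) = (90*(-18))*(-10) = -1620*(-10) = 16200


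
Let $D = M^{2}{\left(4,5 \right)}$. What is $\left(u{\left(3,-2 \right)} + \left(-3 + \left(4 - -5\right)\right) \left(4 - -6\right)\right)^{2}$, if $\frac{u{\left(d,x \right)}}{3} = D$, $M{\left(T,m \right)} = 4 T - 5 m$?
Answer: $91809$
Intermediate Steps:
$M{\left(T,m \right)} = - 5 m + 4 T$
$D = 81$ ($D = \left(\left(-5\right) 5 + 4 \cdot 4\right)^{2} = \left(-25 + 16\right)^{2} = \left(-9\right)^{2} = 81$)
$u{\left(d,x \right)} = 243$ ($u{\left(d,x \right)} = 3 \cdot 81 = 243$)
$\left(u{\left(3,-2 \right)} + \left(-3 + \left(4 - -5\right)\right) \left(4 - -6\right)\right)^{2} = \left(243 + \left(-3 + \left(4 - -5\right)\right) \left(4 - -6\right)\right)^{2} = \left(243 + \left(-3 + \left(4 + 5\right)\right) \left(4 + 6\right)\right)^{2} = \left(243 + \left(-3 + 9\right) 10\right)^{2} = \left(243 + 6 \cdot 10\right)^{2} = \left(243 + 60\right)^{2} = 303^{2} = 91809$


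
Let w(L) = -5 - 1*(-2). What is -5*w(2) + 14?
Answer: 29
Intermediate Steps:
w(L) = -3 (w(L) = -5 + 2 = -3)
-5*w(2) + 14 = -5*(-3) + 14 = 15 + 14 = 29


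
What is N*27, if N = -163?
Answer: -4401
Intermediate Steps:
N*27 = -163*27 = -4401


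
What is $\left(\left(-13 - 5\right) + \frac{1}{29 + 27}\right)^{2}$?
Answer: $\frac{1014049}{3136} \approx 323.36$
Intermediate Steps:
$\left(\left(-13 - 5\right) + \frac{1}{29 + 27}\right)^{2} = \left(-18 + \frac{1}{56}\right)^{2} = \left(- \frac{1007}{56}\right)^{2} = \frac{1014049}{3136}$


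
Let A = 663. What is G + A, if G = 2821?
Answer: 3484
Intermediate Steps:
G + A = 2821 + 663 = 3484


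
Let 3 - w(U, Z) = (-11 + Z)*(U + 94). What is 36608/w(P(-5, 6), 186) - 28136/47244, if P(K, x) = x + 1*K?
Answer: -274648118/98161221 ≈ -2.7979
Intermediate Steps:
P(K, x) = K + x (P(K, x) = x + K = K + x)
w(U, Z) = 3 - (-11 + Z)*(94 + U) (w(U, Z) = 3 - (-11 + Z)*(U + 94) = 3 - (-11 + Z)*(94 + U))
36608/w(P(-5, 6), 186) - 28136/47244 = 36608/(1037 - 94*186 + 11*(-5 + 6) - 1*(-5 + 6)*186) - 28136/47244 = 36608/(1037 - 17484 + 11*1 - 1*1*186) - 28136*1/47244 = 36608/(1037 - 17484 + 11 - 186) - 7034/11811 = 36608/(-16622) - 7034/11811 = 36608*(-1/16622) - 7034/11811 = -18304/8311 - 7034/11811 = -274648118/98161221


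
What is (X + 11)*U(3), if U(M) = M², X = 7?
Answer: 162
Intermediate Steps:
(X + 11)*U(3) = (7 + 11)*3² = 18*9 = 162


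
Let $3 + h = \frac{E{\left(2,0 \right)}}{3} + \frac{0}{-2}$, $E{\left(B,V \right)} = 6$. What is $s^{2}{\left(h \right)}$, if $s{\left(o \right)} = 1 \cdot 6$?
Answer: $36$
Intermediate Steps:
$h = -1$ ($h = -3 + \left(\frac{6}{3} + \frac{0}{-2}\right) = -3 + \left(6 \cdot \frac{1}{3} + 0 \left(- \frac{1}{2}\right)\right) = -3 + \left(2 + 0\right) = -3 + 2 = -1$)
$s{\left(o \right)} = 6$
$s^{2}{\left(h \right)} = 6^{2} = 36$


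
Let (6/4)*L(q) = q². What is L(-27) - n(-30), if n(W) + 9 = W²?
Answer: -405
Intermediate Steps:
n(W) = -9 + W²
L(q) = 2*q²/3
L(-27) - n(-30) = (⅔)*(-27)² - (-9 + (-30)²) = (⅔)*729 - (-9 + 900) = 486 - 1*891 = 486 - 891 = -405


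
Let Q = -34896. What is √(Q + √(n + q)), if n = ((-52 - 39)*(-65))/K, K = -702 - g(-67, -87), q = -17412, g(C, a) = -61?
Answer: √(-14338103376 + 641*I*√7158051487)/641 ≈ 0.35328 + 186.8*I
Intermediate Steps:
K = -641 (K = -702 - 1*(-61) = -702 + 61 = -641)
n = -5915/641 (n = ((-52 - 39)*(-65))/(-641) = -91*(-65)*(-1/641) = 5915*(-1/641) = -5915/641 ≈ -9.2278)
√(Q + √(n + q)) = √(-34896 + √(-5915/641 - 17412)) = √(-34896 + √(-11167007/641)) = √(-34896 + I*√7158051487/641)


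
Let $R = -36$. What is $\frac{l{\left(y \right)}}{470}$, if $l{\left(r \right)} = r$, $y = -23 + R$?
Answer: $- \frac{59}{470} \approx -0.12553$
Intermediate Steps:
$y = -59$ ($y = -23 - 36 = -59$)
$\frac{l{\left(y \right)}}{470} = - \frac{59}{470}$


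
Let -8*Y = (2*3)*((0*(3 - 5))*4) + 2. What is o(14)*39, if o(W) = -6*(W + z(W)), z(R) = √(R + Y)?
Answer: -3276 - 117*√55 ≈ -4143.7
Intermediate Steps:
Y = -¼ (Y = -((2*3)*((0*(3 - 5))*4) + 2)/8 = -(6*((0*(-2))*4) + 2)/8 = -(6*(0*4) + 2)/8 = -(6*0 + 2)/8 = -(0 + 2)/8 = -⅛*2 = -¼ ≈ -0.25000)
z(R) = √(-¼ + R) (z(R) = √(R - ¼) = √(-¼ + R))
o(W) = -6*W - 3*√(-1 + 4*W) (o(W) = -6*(W + √(-1 + 4*W)/2) = -6*W - 3*√(-1 + 4*W))
o(14)*39 = (-6*14 - 3*√(-1 + 4*14))*39 = (-84 - 3*√(-1 + 56))*39 = (-84 - 3*√55)*39 = -3276 - 117*√55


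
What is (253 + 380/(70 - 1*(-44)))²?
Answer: 591361/9 ≈ 65707.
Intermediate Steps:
(253 + 380/(70 - 1*(-44)))² = (253 + 380/(70 + 44))² = (253 + 380/114)² = (253 + 380*(1/114))² = (253 + 10/3)² = (769/3)² = 591361/9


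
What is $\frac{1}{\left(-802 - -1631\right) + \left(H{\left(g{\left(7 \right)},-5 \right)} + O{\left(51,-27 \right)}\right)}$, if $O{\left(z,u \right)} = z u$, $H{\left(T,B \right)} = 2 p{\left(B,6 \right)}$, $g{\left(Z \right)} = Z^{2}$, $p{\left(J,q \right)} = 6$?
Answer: $- \frac{1}{536} \approx -0.0018657$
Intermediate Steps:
$H{\left(T,B \right)} = 12$ ($H{\left(T,B \right)} = 2 \cdot 6 = 12$)
$O{\left(z,u \right)} = u z$
$\frac{1}{\left(-802 - -1631\right) + \left(H{\left(g{\left(7 \right)},-5 \right)} + O{\left(51,-27 \right)}\right)} = \frac{1}{\left(-802 - -1631\right) + \left(12 - 1377\right)} = \frac{1}{\left(-802 + 1631\right) + \left(12 - 1377\right)} = \frac{1}{829 - 1365} = \frac{1}{-536} = - \frac{1}{536}$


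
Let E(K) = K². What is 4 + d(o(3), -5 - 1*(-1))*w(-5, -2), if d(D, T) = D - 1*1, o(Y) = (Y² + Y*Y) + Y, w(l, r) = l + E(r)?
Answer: -16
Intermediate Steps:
w(l, r) = l + r²
o(Y) = Y + 2*Y² (o(Y) = (Y² + Y²) + Y = 2*Y² + Y = Y + 2*Y²)
d(D, T) = -1 + D (d(D, T) = D - 1 = -1 + D)
4 + d(o(3), -5 - 1*(-1))*w(-5, -2) = 4 + (-1 + 3*(1 + 2*3))*(-5 + (-2)²) = 4 + (-1 + 3*(1 + 6))*(-5 + 4) = 4 + (-1 + 3*7)*(-1) = 4 + (-1 + 21)*(-1) = 4 + 20*(-1) = 4 - 20 = -16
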